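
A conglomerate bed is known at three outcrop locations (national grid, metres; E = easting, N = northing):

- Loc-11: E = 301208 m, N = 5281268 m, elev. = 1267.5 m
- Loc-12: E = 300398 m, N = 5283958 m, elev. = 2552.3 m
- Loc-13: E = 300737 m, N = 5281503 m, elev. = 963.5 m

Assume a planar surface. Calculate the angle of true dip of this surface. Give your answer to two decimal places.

Let the plane be z = a·E + b·N + c.
Loc-12−Loc-11: −810a + 2690b = 1284.8;  Loc-13−Loc-11: −471a + 235b = −304.
Solving gives a = 1.03998, b = 0.79078.
Gradient magnitude |∇z| = √(a² + b²) = √(1.08157 + 0.62533) = 1.30648.
True dip = arctan(1.30648) = 52.57°, dipping toward SW (azimuth ≈ 233°).

52.57°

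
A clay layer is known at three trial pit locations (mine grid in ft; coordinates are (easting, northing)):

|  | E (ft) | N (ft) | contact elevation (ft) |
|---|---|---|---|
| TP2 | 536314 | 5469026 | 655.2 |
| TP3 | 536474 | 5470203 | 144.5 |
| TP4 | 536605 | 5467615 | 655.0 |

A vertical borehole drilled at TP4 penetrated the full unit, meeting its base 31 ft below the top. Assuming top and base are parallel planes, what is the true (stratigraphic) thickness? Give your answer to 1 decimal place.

Let the plane be z = a·E + b·N + c.
TP3−TP2: 160a + 1177b = −510.7;  TP4−TP2: 291a − 1411b = −0.2.
Solving gives a = −1.26848, b = −0.26146.
|∇z| = √(a²+b²) = 1.29514, so dip δ = arctan(1.29514) = 52.33°.
True thickness = vertical thickness × cos δ = 31 × cos 52.33° = 18.9 ft.

18.9 ft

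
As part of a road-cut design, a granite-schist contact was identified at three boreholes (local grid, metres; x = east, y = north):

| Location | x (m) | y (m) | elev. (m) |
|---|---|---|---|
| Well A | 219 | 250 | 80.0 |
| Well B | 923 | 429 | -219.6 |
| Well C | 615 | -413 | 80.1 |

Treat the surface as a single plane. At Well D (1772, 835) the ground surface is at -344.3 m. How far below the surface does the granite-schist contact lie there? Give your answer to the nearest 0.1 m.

Two edge vectors: Well A→Well B = (704, 179, -299.6), Well A→Well C = (396, -663, 0.1).
Normal n = (Well A→Well B) × (Well A→Well C) = (-198616.9, -118712, -537636).
So ∂z/∂x = −n_x/n_z = −0.369426 and ∂z/∂y = −n_y/n_z = −0.220804.
Intercept c from Well A: 80 + 80.90 + 55.20 = 216.11.
At (1772, 835): z_contact = −654.62 − 184.37 + 216.11 = -622.89 m.
Depth below ground = -344.3 − (-622.89) = 278.6 m.

278.6 m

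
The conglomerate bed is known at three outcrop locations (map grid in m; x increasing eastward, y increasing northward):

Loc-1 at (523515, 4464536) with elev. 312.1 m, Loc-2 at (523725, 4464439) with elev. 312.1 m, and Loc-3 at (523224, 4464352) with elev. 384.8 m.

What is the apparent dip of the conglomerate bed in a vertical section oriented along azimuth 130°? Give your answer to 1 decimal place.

Let the plane be z = a·x + b·y + c.
Loc-2−Loc-1: 210a − 97b = 0;  Loc-3−Loc-1: −291a − 184b = 72.7.
Solving gives a = −0.10546, b = −0.22832.
Unit vector along 130° is (sin 130°, cos 130°) = (0.7660, -0.6428).
Slope in that direction = a·(0.7660) + b·(-0.6428) = 0.06597.
Apparent dip = arctan|0.06597| = 3.8° (true dip is 14.1°, so apparent ≤ true as expected).

3.8°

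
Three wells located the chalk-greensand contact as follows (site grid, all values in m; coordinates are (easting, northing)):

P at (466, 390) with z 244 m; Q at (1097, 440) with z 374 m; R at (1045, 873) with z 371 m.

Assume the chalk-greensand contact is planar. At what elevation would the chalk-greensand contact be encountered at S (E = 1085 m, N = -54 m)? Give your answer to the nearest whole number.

Two edge vectors: P→Q = (631, 50, 130), P→R = (579, 483, 127).
Normal n = (P→Q) × (P→R) = (-56440, -4867, 275823).
So ∂z/∂E = −n_x/n_z = 0.20462 and ∂z/∂N = −n_y/n_z = 0.01765.
Intercept c from P: 244 − 95.35 − 6.88 = 141.76.
At (1085, -54): z = 222.0 − 1.0 + 141.76 = 362.8 m.

363 m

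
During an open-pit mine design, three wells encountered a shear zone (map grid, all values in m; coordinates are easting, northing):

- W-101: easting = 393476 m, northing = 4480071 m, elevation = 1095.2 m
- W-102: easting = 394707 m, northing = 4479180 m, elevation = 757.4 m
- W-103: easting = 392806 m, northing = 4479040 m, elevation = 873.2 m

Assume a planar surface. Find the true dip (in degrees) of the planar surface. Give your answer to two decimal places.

Let the plane be z = a·easting + b·northing + c.
W-102−W-101: 1231a − 891b = −337.8;  W-103−W-101: −670a − 1031b = −222.
Solving gives a = −0.08063, b = 0.26772.
Gradient magnitude |∇z| = √(a² + b²) = √(0.00650 + 0.07168) = 0.27960.
True dip = arctan(0.27960) = 15.62°, dipping toward SSE (azimuth ≈ 163°).

15.62°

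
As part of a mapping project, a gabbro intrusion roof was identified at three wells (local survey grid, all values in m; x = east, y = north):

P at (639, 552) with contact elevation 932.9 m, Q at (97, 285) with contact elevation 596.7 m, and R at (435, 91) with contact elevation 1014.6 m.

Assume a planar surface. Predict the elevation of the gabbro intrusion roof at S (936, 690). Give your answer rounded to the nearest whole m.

Let the plane be z = a·x + b·y + c.
Q−P: −542a − 267b = −336.2;  R−P: −204a − 461b = 81.7.
Solving gives a = 0.90485, b = −0.57763.
Then c = 932.9 − a·639 − b·552 = 673.56.
At (936, 690): z = 846.9 − 398.6 + 673.56 = 1121.9 m.

1122 m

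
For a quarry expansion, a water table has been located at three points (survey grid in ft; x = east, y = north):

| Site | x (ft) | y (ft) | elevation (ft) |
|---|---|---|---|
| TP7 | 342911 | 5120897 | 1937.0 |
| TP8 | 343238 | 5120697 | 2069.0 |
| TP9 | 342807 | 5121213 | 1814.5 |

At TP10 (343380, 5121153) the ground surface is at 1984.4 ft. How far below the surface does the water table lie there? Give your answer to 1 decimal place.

31.3 ft

Two edge vectors: TP7→TP8 = (327, -200, 132), TP7→TP9 = (-104, 316, -122.5).
Normal n = (TP7→TP8) × (TP7→TP9) = (-17212, 26329.5, 82532).
So ∂z/∂x = −n_x/n_z = 0.208549411 and ∂z/∂y = −n_y/n_z = −0.319021713.
Intercept c from TP7: 1937 − 71513.89 + 1633677.33 = 1564100.44.
At (343380, 5121153): z_contact = 71611.70 − 1633759.00 + 1564100.44 = 1953.14 ft.
Depth below ground = 1984.4 − 1953.14 = 31.3 ft.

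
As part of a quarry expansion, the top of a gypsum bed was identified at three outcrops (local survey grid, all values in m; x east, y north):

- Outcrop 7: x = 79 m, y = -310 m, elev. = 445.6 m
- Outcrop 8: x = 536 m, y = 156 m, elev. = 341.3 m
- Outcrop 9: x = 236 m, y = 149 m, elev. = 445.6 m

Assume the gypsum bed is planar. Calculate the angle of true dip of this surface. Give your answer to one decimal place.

20.3°

Let the plane be z = a·x + b·y + c.
Outcrop 8−Outcrop 7: 457a + 466b = −104.3;  Outcrop 9−Outcrop 7: 157a + 459b = 0.
Solving gives a = −0.35046, b = 0.11988.
Gradient magnitude |∇z| = √(a² + b²) = √(0.12282 + 0.01437) = 0.37040.
True dip = arctan(0.37040) = 20.3°, dipping toward ESE (azimuth ≈ 109°).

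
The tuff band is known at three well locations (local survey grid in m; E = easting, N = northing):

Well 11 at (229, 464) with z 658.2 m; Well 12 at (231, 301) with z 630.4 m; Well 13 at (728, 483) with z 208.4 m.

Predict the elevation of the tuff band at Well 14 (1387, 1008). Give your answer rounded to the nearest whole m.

-306 m

Let the plane be z = a·E + b·N + c.
Well 12−Well 11: 2a − 163b = −27.8;  Well 13−Well 11: 499a + 19b = −449.8.
Solving gives a = −0.90747, b = 0.15942.
Then c = 658.2 − a·229 − b·464 = 792.04.
At (1387, 1008): z = −1258.7 + 160.7 + 792.04 = -305.9 m.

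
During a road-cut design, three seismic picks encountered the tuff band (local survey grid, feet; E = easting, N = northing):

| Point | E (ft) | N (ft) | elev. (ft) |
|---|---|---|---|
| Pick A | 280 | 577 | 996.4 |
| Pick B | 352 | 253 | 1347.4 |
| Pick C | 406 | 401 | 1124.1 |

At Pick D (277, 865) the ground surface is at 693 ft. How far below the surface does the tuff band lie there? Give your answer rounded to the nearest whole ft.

Two edge vectors: Pick A→Pick B = (72, -324, 351), Pick A→Pick C = (126, -176, 127.7).
Normal n = (Pick A→Pick B) × (Pick A→Pick C) = (20401.2, 35031.6, 28152).
So ∂z/∂E = −n_x/n_z = −0.72468 and ∂z/∂N = −n_y/n_z = −1.24437.
Intercept c from Pick A: 996.4 + 202.91 + 718.00 = 1917.31.
At (277, 865): z_contact = −200.7 − 1076.4 + 1917.31 = 640.2 ft.
Depth below ground = 693 − 640.2 = 53 ft.

53 ft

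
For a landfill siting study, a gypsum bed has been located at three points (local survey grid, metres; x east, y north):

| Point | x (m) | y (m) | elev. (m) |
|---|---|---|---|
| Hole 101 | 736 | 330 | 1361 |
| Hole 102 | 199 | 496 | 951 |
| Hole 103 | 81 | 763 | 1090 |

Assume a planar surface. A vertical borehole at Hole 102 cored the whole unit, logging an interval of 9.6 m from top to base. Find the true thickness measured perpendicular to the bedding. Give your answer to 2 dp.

5.42 m

Let the plane be z = a·x + b·y + c.
Hole 102−Hole 101: −537a + 166b = −410;  Hole 103−Hole 101: −655a + 433b = −271.
Solving gives a = 1.07071, b = 0.99380.
|∇z| = √(a²+b²) = 1.46084, so dip δ = arctan(1.46084) = 55.61°.
True thickness = vertical thickness × cos δ = 9.6 × cos 55.61° = 5.42 m.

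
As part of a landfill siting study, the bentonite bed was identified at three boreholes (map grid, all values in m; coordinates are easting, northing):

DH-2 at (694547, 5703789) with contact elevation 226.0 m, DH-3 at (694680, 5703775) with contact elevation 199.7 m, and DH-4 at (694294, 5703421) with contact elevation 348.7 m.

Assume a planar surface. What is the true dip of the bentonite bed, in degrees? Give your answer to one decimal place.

Let the plane be z = a·easting + b·northing + c.
DH-3−DH-2: 133a − 14b = −26.3;  DH-4−DH-2: −253a − 368b = 122.7.
Solving gives a = −0.21713, b = −0.18415.
Gradient magnitude |∇z| = √(a² + b²) = √(0.04714 + 0.03391) = 0.28470.
True dip = arctan(0.28470) = 15.9°, dipping toward NE (azimuth ≈ 050°).

15.9°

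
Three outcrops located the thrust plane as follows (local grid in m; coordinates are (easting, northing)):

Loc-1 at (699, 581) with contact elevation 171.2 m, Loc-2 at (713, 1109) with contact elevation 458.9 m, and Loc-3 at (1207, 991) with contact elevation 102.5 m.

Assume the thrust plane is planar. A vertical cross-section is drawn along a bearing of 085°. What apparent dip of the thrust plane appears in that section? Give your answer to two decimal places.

Let the plane be z = a·E + b·N + c.
Loc-2−Loc-1: 14a + 528b = 287.7;  Loc-3−Loc-1: 508a + 410b = −68.7.
Solving gives a = −0.58758, b = 0.56047.
Unit vector along 085° is (sin 85°, cos 85°) = (0.9962, 0.0872).
Slope in that direction = a·(0.9962) + b·(0.0872) = −0.53650.
Apparent dip = arctan|0.53650| = 28.21° (true dip is 39.1°, so apparent ≤ true as expected).

28.21°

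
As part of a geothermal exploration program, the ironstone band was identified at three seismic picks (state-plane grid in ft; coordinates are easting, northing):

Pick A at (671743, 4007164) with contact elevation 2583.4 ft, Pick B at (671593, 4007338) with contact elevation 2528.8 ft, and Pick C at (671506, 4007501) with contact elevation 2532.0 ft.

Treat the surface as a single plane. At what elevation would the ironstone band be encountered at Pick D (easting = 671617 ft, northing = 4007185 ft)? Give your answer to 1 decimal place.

Let the plane be z = a·easting + b·northing + c.
Pick B−Pick A: −150a + 174b = −54.6;  Pick C−Pick A: −237a + 337b = −51.4.
Solving gives a = 1.015528351, b = 0.561662371.
Then c = 2583.4 − a·671743 − b·4007164 = −2930263.89.
At (671617, 4007185): z = 682046.1 + 2250685.0 − 2930263.89 = 2467.2 ft.

2467.2 ft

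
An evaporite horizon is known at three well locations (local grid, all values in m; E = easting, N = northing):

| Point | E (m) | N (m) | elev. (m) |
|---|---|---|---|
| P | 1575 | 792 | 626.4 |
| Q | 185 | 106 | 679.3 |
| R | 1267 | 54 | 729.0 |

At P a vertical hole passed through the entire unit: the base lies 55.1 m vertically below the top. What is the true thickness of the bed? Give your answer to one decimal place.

Two edge vectors: P→Q = (-1390, -686, 52.9), P→R = (-308, -738, 102.6).
Normal n = (P→Q) × (P→R) = (-31343.4, 126320.8, 814532).
So ∂z/∂E = −n_x/n_z = 0.03848 and ∂z/∂N = −n_y/n_z = −0.15508.
|∇z| = √(a²+b²) = 0.15979, so dip δ = arctan(0.15979) = 9.08°.
True thickness = vertical thickness × cos δ = 55.1 × cos 9.08° = 54.4 m.

54.4 m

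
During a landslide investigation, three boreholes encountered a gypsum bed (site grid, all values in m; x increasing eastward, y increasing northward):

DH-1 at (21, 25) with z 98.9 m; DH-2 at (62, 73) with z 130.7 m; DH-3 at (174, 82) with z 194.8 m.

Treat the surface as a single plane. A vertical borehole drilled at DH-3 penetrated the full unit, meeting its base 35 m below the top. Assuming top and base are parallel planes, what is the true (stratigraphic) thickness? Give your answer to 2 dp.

Let the plane be z = a·x + b·y + c.
DH-2−DH-1: 41a + 48b = 31.8;  DH-3−DH-1: 153a + 57b = 95.9.
Solving gives a = 0.55734, b = 0.18644.
|∇z| = √(a²+b²) = 0.58770, so dip δ = arctan(0.58770) = 30.44°.
True thickness = vertical thickness × cos δ = 35 × cos 30.44° = 30.17 m.

30.17 m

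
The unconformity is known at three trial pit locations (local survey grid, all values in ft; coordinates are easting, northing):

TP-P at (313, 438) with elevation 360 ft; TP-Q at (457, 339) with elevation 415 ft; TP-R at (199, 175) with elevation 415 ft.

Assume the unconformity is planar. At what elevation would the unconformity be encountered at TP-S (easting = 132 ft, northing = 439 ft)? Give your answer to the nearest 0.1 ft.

Let the plane be z = a·easting + b·northing + c.
TP-Q−TP-P: 144a − 99b = 55;  TP-R−TP-P: −114a − 263b = 55.
Solving gives a = 0.18349, b = −0.28866.
Then c = 360 − a·313 − b·438 = 429.00.
At (132, 439): z = 24.2 − 126.7 + 429.00 = 326.5 ft.

326.5 ft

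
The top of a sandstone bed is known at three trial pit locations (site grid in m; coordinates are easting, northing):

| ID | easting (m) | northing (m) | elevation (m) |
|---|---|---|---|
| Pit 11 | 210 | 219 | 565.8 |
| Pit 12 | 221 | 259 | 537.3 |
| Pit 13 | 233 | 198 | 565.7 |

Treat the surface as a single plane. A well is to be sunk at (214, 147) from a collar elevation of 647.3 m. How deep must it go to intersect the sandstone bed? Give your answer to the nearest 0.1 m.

Let the plane be z = a·easting + b·northing + c.
Pit 12−Pit 11: 11a + 40b = −28.5;  Pit 13−Pit 11: 23a − 21b = −0.1.
Solving gives a = −0.52346, b = −0.56855.
Then c = 565.8 − a·210 − b·219 = 800.24.
At (214, 147): z_contact = −112.02 − 83.58 + 800.24 = 604.64 m.
Depth below ground = 647.3 − 604.64 = 42.7 m.

42.7 m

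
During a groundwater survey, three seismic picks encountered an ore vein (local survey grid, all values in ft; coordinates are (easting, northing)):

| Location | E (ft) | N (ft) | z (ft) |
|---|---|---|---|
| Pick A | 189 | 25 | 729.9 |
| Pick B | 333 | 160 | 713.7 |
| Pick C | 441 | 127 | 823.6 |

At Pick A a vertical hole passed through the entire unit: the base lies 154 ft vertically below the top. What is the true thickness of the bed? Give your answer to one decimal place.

Let the plane be z = a·E + b·N + c.
Pick B−Pick A: 144a + 135b = −16.2;  Pick C−Pick A: 252a + 102b = 93.7.
Solving gives a = 0.73980, b = −0.90912.
|∇z| = √(a²+b²) = 1.17210, so dip δ = arctan(1.17210) = 49.53°.
True thickness = vertical thickness × cos δ = 154 × cos 49.53° = 100.0 ft.

100.0 ft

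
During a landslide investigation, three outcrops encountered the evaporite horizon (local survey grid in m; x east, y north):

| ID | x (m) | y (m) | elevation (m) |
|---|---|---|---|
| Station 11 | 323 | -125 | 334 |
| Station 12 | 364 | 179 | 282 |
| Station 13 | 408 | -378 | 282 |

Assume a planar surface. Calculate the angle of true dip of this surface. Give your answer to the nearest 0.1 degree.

Two edge vectors: Station 11→Station 12 = (41, 304, -52), Station 11→Station 13 = (85, -253, -52).
Normal n = (Station 11→Station 12) × (Station 11→Station 13) = (-28964, -2288, -36213).
So ∂z/∂x = −n_x/n_z = −0.79982 and ∂z/∂y = −n_y/n_z = −0.06318.
Gradient magnitude |∇z| = √(a² + b²) = √(0.63972 + 0.00399) = 0.80231.
True dip = arctan(0.80231) = 38.7°, dipping toward E (azimuth ≈ 085°).

38.7°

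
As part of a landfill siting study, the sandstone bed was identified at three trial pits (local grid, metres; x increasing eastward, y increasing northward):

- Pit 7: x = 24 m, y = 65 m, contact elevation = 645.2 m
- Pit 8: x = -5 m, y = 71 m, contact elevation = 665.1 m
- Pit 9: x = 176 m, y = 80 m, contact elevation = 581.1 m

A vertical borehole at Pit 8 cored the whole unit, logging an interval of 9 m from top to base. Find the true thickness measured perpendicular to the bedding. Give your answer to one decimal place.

Let the plane be z = a·x + b·y + c.
Pit 8−Pit 7: −29a + 6b = 19.9;  Pit 9−Pit 7: 152a + 15b = −64.1.
Solving gives a = −0.50713, b = 0.86555.
|∇z| = √(a²+b²) = 1.00317, so dip δ = arctan(1.00317) = 45.09°.
True thickness = vertical thickness × cos δ = 9 × cos 45.09° = 6.4 m.

6.4 m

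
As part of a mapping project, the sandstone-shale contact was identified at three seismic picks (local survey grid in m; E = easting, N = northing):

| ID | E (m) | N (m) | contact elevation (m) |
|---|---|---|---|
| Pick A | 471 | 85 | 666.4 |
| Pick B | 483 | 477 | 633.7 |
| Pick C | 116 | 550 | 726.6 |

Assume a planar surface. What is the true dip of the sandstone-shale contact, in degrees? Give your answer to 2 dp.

Let the plane be z = a·E + b·N + c.
Pick B−Pick A: 12a + 392b = −32.7;  Pick C−Pick A: −355a + 465b = 60.2.
Solving gives a = −0.26809, b = −0.07521.
Gradient magnitude |∇z| = √(a² + b²) = √(0.07187 + 0.00566) = 0.27844.
True dip = arctan(0.27844) = 15.56°, dipping toward ENE (azimuth ≈ 074°).

15.56°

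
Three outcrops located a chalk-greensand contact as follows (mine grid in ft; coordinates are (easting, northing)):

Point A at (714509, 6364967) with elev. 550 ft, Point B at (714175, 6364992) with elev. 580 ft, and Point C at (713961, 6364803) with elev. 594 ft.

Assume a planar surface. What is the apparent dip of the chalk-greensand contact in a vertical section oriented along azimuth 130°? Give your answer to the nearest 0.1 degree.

Let the plane be z = a·E + b·N + c.
Point B−Point A: −334a + 25b = 30;  Point C−Point A: −548a − 164b = 44.
Solving gives a = −0.08791, b = 0.02547.
Unit vector along 130° is (sin 130°, cos 130°) = (0.7660, -0.6428).
Slope in that direction = a·(0.7660) + b·(-0.6428) = −0.08372.
Apparent dip = arctan|0.08372| = 4.8° (true dip is 5.2°, so apparent ≤ true as expected).

4.8°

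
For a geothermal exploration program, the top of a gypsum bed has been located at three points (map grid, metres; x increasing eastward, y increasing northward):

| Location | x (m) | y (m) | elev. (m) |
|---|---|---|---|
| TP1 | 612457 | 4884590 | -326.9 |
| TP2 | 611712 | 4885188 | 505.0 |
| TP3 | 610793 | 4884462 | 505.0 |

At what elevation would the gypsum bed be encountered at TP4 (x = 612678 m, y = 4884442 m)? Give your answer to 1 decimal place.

-553.1 m

Let the plane be z = a·x + b·y + c.
TP2−TP1: −745a + 598b = 831.9;  TP3−TP1: −1664a − 128b = 831.9.
Solving gives a = −0.553871677, b = 0.701113045.
Then c = -326.9 − a·612457 − b·4884590 = −3085754.08.
At (612678, 4884442): z = −339345.0 + 3424546.0 − 3085754.08 = -553.1 m.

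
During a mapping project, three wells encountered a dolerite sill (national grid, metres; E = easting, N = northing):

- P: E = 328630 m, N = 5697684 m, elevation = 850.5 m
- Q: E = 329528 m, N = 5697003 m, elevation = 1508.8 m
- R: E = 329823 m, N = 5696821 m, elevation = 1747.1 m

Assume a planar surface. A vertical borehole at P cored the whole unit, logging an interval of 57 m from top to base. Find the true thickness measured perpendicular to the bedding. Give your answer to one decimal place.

35.6 m

Let the plane be z = a·E + b·N + c.
Q−P: 898a − 681b = 658.3;  R−P: 1193a − 863b = 896.6.
Solving gives a = 1.13382, b = 0.52844.
|∇z| = √(a²+b²) = 1.25092, so dip δ = arctan(1.25092) = 51.36°.
True thickness = vertical thickness × cos δ = 57 × cos 51.36° = 35.6 m.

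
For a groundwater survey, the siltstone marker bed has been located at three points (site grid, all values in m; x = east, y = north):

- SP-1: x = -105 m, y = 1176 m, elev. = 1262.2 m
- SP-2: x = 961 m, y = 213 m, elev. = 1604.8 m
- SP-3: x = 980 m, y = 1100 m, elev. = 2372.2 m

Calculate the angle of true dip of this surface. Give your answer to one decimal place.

Two edge vectors: SP-1→SP-2 = (1066, -963, 342.6), SP-1→SP-3 = (1085, -76, 1110).
Normal n = (SP-1→SP-2) × (SP-1→SP-3) = (-1042892.4, -811539, 963839).
So ∂z/∂x = −n_x/n_z = 1.08202 and ∂z/∂y = −n_y/n_z = 0.84199.
Gradient magnitude |∇z| = √(a² + b²) = √(1.17077 + 0.70894) = 1.37102.
True dip = arctan(1.37102) = 53.9°, dipping toward SW (azimuth ≈ 232°).

53.9°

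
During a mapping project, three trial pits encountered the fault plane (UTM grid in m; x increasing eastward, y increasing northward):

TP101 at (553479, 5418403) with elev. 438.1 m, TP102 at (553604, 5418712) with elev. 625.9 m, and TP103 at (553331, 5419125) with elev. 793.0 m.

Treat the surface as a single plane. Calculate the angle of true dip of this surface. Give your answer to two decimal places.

Two edge vectors: TP101→TP102 = (125, 309, 187.8), TP101→TP103 = (-148, 722, 354.9).
Normal n = (TP101→TP102) × (TP101→TP103) = (-25927.5, -72156.9, 135982).
So ∂z/∂x = −n_x/n_z = 0.19067 and ∂z/∂y = −n_y/n_z = 0.53064.
Gradient magnitude |∇z| = √(a² + b²) = √(0.03635 + 0.28157) = 0.56385.
True dip = arctan(0.56385) = 29.42°, dipping toward SSW (azimuth ≈ 200°).

29.42°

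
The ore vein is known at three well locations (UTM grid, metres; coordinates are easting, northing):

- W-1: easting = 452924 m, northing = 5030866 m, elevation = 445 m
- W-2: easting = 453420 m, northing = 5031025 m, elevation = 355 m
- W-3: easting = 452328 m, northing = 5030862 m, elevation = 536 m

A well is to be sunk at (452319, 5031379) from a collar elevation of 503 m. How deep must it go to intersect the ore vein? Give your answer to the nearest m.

13 m

Two edge vectors: W-1→W-2 = (496, 159, -90), W-1→W-3 = (-596, -4, 91).
Normal n = (W-1→W-2) × (W-1→W-3) = (14109, 8504, 92780).
So ∂z/∂easting = −n_x/n_z = −0.15206941 and ∂z/∂northing = −n_y/n_z = −0.09165768.
Intercept c from W-1: 445 + 68875.89 + 461117.53 = 530438.42.
At (452319, 5031379): z_contact = −68783.9 − 461164.6 + 530438.42 = 490.0 m.
Depth below ground = 503 − 490.0 = 13 m.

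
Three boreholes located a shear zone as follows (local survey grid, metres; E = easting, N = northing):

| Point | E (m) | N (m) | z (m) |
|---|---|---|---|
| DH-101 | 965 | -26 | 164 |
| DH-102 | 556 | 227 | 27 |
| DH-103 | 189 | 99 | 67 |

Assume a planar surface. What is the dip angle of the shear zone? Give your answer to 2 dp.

24.79°

Let the plane be z = a·E + b·N + c.
DH-102−DH-101: −409a + 253b = −137;  DH-103−DH-101: −776a + 125b = −97.
Solving gives a = 0.05107, b = −0.45894.
Gradient magnitude |∇z| = √(a² + b²) = √(0.00261 + 0.21062) = 0.46177.
True dip = arctan(0.46177) = 24.79°, dipping toward N (azimuth ≈ 354°).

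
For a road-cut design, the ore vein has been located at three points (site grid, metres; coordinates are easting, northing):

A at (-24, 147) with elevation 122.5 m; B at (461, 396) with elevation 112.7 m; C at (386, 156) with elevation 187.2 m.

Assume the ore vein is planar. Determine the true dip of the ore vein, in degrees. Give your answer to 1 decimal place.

Let the plane be z = a·easting + b·northing + c.
B−A: 485a + 249b = −9.8;  C−A: 410a + 9b = 64.7.
Solving gives a = 0.16576, b = −0.36222.
Gradient magnitude |∇z| = √(a² + b²) = √(0.02748 + 0.13120) = 0.39834.
True dip = arctan(0.39834) = 21.7°, dipping toward NNW (azimuth ≈ 335°).

21.7°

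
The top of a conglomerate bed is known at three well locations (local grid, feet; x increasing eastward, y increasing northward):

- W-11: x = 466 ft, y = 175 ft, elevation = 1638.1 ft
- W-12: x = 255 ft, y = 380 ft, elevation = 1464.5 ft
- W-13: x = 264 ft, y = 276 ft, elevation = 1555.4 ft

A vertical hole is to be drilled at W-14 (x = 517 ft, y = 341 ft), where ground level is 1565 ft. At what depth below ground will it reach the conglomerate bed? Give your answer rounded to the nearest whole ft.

74 ft

Two edge vectors: W-11→W-12 = (-211, 205, -173.6), W-11→W-13 = (-202, 101, -82.7).
Normal n = (W-11→W-12) × (W-11→W-13) = (580.1, 17617.5, 20099).
So ∂z/∂x = −n_x/n_z = −0.02886 and ∂z/∂y = −n_y/n_z = −0.87654.
Intercept c from W-11: 1638.1 + 13.45 + 153.39 = 1804.94.
At (517, 341): z_contact = −14.9 − 298.9 + 1804.94 = 1491.1 ft.
Depth below ground = 1565 − 1491.1 = 74 ft.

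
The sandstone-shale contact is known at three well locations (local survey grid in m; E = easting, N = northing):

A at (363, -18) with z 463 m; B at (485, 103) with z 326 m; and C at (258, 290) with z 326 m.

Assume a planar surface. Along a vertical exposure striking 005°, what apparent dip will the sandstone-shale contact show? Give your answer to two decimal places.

Let the plane be z = a·E + b·N + c.
B−A: 122a + 121b = −137;  C−A: −105a + 308b = −137.
Solving gives a = −0.50952, b = −0.61850.
Unit vector along 005° is (sin 5°, cos 5°) = (0.0872, 0.9962).
Slope in that direction = a·(0.0872) + b·(0.9962) = −0.66056.
Apparent dip = arctan|0.66056| = 33.45° (true dip is 38.7°, so apparent ≤ true as expected).

33.45°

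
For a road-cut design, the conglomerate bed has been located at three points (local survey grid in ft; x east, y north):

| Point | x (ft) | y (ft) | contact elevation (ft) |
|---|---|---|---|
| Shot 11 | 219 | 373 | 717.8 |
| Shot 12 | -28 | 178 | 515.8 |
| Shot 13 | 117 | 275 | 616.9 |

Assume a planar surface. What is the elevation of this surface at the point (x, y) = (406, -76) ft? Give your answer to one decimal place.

273.8 ft

Two edge vectors: Shot 11→Shot 12 = (-247, -195, -202), Shot 11→Shot 13 = (-102, -98, -100.9).
Normal n = (Shot 11→Shot 12) × (Shot 11→Shot 13) = (-120.5, -4318.3, 4316).
So ∂z/∂x = −n_x/n_z = 0.02792 and ∂z/∂y = −n_y/n_z = 1.00053.
Intercept c from Shot 11: 717.8 − 6.11 − 373.20 = 338.49.
At (406, -76): z = 11.3 − 76.0 + 338.49 = 273.8 ft.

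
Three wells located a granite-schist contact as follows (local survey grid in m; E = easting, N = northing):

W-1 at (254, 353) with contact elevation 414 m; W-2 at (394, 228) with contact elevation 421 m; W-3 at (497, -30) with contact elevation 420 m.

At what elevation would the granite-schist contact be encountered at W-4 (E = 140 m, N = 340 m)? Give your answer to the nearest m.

Two edge vectors: W-1→W-2 = (140, -125, 7), W-1→W-3 = (243, -383, 6).
Normal n = (W-1→W-2) × (W-1→W-3) = (1931, 861, -23245).
So ∂z/∂E = −n_x/n_z = 0.08307 and ∂z/∂N = −n_y/n_z = 0.03704.
Intercept c from W-1: 414 − 21.10 − 13.08 = 379.82.
At (140, 340): z = 11.6 + 12.6 + 379.82 = 404.0 m.

404 m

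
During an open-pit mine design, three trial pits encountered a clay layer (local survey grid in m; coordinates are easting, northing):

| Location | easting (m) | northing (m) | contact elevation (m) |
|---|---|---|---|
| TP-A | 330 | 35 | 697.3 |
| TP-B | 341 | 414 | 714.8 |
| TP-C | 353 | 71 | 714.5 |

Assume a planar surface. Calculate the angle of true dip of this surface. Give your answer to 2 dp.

Let the plane be z = a·easting + b·northing + c.
TP-B−TP-A: 11a + 379b = 17.5;  TP-C−TP-A: 23a + 36b = 17.2.
Solving gives a = 0.70770, b = 0.02563.
Gradient magnitude |∇z| = √(a² + b²) = √(0.50084 + 0.00066) = 0.70817.
True dip = arctan(0.70817) = 35.30°, dipping toward W (azimuth ≈ 268°).

35.30°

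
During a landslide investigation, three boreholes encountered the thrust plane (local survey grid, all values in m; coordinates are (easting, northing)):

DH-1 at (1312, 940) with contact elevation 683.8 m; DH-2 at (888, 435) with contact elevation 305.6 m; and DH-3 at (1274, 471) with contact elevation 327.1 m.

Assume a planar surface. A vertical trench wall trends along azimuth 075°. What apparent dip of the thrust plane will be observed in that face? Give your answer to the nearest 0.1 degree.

Let the plane be z = a·E + b·N + c.
DH-2−DH-1: −424a − 505b = −378.2;  DH-3−DH-1: −38a − 469b = −356.7.
Solving gives a = −0.01535, b = 0.76180.
Unit vector along 075° is (sin 75°, cos 75°) = (0.9659, 0.2588).
Slope in that direction = a·(0.9659) + b·(0.2588) = 0.18234.
Apparent dip = arctan|0.18234| = 10.3° (true dip is 37.3°, so apparent ≤ true as expected).

10.3°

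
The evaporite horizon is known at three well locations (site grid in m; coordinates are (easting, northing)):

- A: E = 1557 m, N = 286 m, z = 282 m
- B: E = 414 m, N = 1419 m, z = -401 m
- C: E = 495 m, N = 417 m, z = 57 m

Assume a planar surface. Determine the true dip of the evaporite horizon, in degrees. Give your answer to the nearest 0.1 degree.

25.2°

Let the plane be z = a·E + b·N + c.
B−A: −1143a + 1133b = −683;  C−A: −1062a + 131b = −225.
Solving gives a = 0.15705, b = −0.44439.
Gradient magnitude |∇z| = √(a² + b²) = √(0.02466 + 0.19748) = 0.47132.
True dip = arctan(0.47132) = 25.2°, dipping toward NNW (azimuth ≈ 341°).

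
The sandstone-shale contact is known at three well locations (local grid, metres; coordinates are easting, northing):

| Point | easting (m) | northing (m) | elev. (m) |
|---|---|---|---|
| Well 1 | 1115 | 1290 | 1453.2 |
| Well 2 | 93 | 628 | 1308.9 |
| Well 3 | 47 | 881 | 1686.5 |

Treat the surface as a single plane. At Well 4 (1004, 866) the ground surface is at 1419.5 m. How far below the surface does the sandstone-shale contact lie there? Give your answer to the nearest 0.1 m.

Two edge vectors: Well 1→Well 2 = (-1022, -662, -144.3), Well 1→Well 3 = (-1068, -409, 233.3).
Normal n = (Well 1→Well 2) × (Well 1→Well 3) = (-213463.3, 392545, -289018).
So ∂z/∂easting = −n_x/n_z = −0.738581 and ∂z/∂northing = −n_y/n_z = 1.358203.
Intercept c from Well 1: 1453.2 + 823.52 − 1752.08 = 524.64.
At (1004, 866): z_contact = −741.54 + 1176.20 + 524.64 = 959.30 m.
Depth below ground = 1419.5 − 959.30 = 460.2 m.

460.2 m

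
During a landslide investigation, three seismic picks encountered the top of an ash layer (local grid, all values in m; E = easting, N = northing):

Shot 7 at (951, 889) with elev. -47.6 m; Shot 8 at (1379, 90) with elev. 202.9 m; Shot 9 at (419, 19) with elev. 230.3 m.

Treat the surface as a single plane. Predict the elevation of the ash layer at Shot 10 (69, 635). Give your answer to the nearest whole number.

37 m

Let the plane be z = a·E + b·N + c.
Shot 8−Shot 7: 428a − 799b = 250.5;  Shot 9−Shot 7: −532a − 870b = 277.9.
Solving gives a = −0.00515, b = −0.31628.
Then c = -47.6 − a·951 − b·889 = 238.47.
At (69, 635): z = −0.4 − 200.8 + 238.47 = 37.3 m.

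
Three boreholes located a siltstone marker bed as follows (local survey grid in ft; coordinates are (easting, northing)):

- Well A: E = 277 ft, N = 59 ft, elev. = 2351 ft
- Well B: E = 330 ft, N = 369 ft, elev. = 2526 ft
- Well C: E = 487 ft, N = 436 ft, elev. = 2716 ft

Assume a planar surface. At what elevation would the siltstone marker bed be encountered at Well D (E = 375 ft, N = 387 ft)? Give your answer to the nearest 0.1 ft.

Two edge vectors: Well A→Well B = (53, 310, 175), Well A→Well C = (210, 377, 365).
Normal n = (Well A→Well B) × (Well A→Well C) = (47175, 17405, -45119).
So ∂z/∂E = −n_x/n_z = 1.04557 and ∂z/∂N = −n_y/n_z = 0.38576.
Intercept c from Well A: 2351 − 289.62 − 22.76 = 2038.62.
At (375, 387): z = 392.1 + 149.3 + 2038.62 = 2580.0 ft.

2580.0 ft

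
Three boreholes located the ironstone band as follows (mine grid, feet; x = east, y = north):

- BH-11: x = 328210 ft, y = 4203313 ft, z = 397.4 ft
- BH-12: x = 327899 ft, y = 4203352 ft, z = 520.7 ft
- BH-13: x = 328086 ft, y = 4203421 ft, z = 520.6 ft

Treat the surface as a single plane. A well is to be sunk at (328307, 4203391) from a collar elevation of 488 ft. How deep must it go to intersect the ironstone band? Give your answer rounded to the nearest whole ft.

Let the plane be z = a·x + b·y + c.
BH-12−BH-11: −311a + 39b = 123.3;  BH-13−BH-11: −124a + 108b = 123.2.
Solving gives a = −0.29603506, b = 0.80084864.
Then c = 397.4 − a·328210 − b·4203313 = −3268658.42.
At (328307, 4203391): z_contact = −97190.4 + 3366280.0 − 3268658.42 = 431.2 ft.
Depth below ground = 488 − 431.2 = 57 ft.

57 ft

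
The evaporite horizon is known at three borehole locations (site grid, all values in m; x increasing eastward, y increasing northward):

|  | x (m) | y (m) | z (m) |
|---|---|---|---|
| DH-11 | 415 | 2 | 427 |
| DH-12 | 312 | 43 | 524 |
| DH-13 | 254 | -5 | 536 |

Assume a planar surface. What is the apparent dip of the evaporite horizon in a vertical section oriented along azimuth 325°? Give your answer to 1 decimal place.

Two edge vectors: DH-11→DH-12 = (-103, 41, 97), DH-11→DH-13 = (-161, -7, 109).
Normal n = (DH-11→DH-12) × (DH-11→DH-13) = (5148, -4390, 7322).
So ∂z/∂x = −n_x/n_z = −0.70309 and ∂z/∂y = −n_y/n_z = 0.59956.
Unit vector along 325° is (sin 325°, cos 325°) = (-0.5736, 0.8192).
Slope in that direction = a·(-0.5736) + b·(0.8192) = 0.89441.
Apparent dip = arctan|0.89441| = 41.8° (true dip is 42.7°, so apparent ≤ true as expected).

41.8°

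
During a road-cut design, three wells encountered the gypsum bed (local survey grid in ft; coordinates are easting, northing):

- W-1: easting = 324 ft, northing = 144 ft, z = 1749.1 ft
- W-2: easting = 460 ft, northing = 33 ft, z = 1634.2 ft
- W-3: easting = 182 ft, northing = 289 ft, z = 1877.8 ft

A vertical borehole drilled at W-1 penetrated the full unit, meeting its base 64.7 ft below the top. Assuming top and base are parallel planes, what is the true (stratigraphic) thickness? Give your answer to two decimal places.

53.73 ft

Let the plane be z = a·easting + b·northing + c.
W-2−W-1: 136a − 111b = −114.9;  W-3−W-1: −142a + 145b = 128.7.
Solving gives a = −0.60000, b = 0.30000.
|∇z| = √(a²+b²) = 0.67082, so dip δ = arctan(0.67082) = 33.85°.
True thickness = vertical thickness × cos δ = 64.7 × cos 33.85° = 53.73 ft.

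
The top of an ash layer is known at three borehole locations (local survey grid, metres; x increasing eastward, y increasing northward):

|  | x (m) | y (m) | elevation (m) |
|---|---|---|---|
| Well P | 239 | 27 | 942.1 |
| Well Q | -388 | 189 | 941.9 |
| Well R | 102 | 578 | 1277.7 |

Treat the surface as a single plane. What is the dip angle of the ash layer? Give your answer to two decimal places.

Let the plane be z = a·x + b·y + c.
Well Q−Well P: −627a + 162b = −0.2;  Well R−Well P: −137a + 551b = 335.6.
Solving gives a = 0.16851, b = 0.65097.
Gradient magnitude |∇z| = √(a² + b²) = √(0.02840 + 0.42377) = 0.67243.
True dip = arctan(0.67243) = 33.92°, dipping toward SSW (azimuth ≈ 195°).

33.92°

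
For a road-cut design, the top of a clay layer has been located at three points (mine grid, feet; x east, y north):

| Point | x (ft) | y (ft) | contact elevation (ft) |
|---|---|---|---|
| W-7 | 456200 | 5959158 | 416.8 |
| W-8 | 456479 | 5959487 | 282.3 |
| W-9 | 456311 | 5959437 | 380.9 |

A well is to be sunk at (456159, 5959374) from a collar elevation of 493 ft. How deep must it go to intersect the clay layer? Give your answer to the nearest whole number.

25 ft

Let the plane be z = a·x + b·y + c.
W-8−W-7: 279a + 329b = −134.5;  W-9−W-7: 111a + 279b = −35.9.
Solving gives a = −0.62229321, b = 0.11890518.
Then c = 416.8 − a·456200 − b·5959158 = −424267.81.
At (456159, 5959374): z_contact = −283864.6 + 708600.5 − 424267.81 = 468.0 ft.
Depth below ground = 493 − 468.0 = 25 ft.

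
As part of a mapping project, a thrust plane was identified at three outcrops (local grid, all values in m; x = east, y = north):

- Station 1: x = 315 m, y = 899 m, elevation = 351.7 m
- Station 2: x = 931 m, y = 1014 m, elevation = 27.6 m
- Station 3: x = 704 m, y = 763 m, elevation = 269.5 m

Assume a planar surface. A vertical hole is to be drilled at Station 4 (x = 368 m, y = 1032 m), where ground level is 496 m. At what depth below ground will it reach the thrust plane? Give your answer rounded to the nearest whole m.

Let the plane be z = a·x + b·y + c.
Station 2−Station 1: 616a + 115b = −324.1;  Station 3−Station 1: 389a − 136b = −82.2.
Solving gives a = −0.41654, b = −0.58703.
Then c = 351.7 − a·315 − b·899 = 1010.65.
At (368, 1032): z_contact = −153.3 − 605.8 + 1010.65 = 251.5 m.
Depth below ground = 496 − 251.5 = 244 m.

244 m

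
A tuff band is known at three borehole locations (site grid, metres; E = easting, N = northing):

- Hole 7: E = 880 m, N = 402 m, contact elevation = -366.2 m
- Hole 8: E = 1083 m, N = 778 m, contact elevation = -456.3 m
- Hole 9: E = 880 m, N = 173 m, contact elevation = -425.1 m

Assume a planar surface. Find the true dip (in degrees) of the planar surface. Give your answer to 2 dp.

43.70°

Let the plane be z = a·E + b·N + c.
Hole 8−Hole 7: 203a + 376b = −90.1;  Hole 9−Hole 7: 0a − 229b = −58.9.
Solving gives a = −0.92024, b = 0.25721.
Gradient magnitude |∇z| = √(a² + b²) = √(0.84685 + 0.06615) = 0.95551.
True dip = arctan(0.95551) = 43.70°, dipping toward ESE (azimuth ≈ 106°).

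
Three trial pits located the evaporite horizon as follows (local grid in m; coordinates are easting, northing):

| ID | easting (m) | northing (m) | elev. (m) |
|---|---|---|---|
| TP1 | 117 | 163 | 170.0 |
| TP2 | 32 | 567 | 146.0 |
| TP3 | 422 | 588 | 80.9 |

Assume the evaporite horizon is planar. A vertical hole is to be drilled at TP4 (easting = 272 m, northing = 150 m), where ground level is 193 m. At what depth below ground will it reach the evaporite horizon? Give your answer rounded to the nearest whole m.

Let the plane be z = a·easting + b·northing + c.
TP2−TP1: −85a + 404b = −24;  TP3−TP1: 305a + 425b = −89.1.
Solving gives a = −0.16189, b = −0.09347.
Then c = 170 − a·117 − b·163 = 204.18.
At (272, 150): z_contact = −44.0 − 14.0 + 204.18 = 146.1 m.
Depth below ground = 193 − 146.1 = 47 m.

47 m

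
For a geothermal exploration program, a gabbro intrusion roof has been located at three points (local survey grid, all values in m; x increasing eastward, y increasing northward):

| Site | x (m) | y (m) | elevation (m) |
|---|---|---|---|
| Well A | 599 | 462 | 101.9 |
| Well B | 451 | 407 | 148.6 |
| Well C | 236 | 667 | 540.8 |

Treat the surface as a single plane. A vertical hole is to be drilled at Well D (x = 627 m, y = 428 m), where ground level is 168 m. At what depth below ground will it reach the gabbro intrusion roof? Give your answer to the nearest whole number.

117 m

Two edge vectors: Well A→Well B = (-148, -55, 46.7), Well A→Well C = (-363, 205, 438.9).
Normal n = (Well A→Well B) × (Well A→Well C) = (-33713, 48005.1, -50305).
So ∂z/∂x = −n_x/n_z = −0.67017 and ∂z/∂y = −n_y/n_z = 0.95428.
Intercept c from Well A: 101.9 + 401.43 − 440.88 = 62.46.
At (627, 428): z_contact = −420.2 + 408.4 + 62.46 = 50.7 m.
Depth below ground = 168 − 50.7 = 117 m.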